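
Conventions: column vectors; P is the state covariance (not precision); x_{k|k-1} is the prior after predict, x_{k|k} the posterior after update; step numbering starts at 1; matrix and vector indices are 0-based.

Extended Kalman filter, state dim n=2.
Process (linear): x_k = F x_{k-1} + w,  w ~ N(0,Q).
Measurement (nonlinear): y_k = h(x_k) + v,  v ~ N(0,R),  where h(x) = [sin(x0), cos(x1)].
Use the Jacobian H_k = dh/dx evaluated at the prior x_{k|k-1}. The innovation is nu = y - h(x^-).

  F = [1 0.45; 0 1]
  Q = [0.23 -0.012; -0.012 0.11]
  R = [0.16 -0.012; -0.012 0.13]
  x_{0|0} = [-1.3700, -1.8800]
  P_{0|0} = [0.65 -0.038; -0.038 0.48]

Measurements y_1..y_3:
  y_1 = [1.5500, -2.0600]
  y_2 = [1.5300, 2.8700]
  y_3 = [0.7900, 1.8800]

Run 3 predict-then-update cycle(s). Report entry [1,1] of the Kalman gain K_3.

K[1,1] = -0.6985

step 1: x^-=[-2.2160, -1.8800]  P^-=[0.9430 0.1660; 0.1660 0.5900]  H_jac=[-0.6014 0.0000; 0.0000 0.9526]  S=[0.5010 -0.1071; -0.1071 0.6654]  K=[-1.1196 0.0575; -0.0194 0.8416]  nu=[2.3490, -1.7557]  x^+=[-4.9467, -3.4030]  P^+=[0.2990 0.0219; 0.0219 0.1151]
step 2: x^-=[-6.4781, -3.4030]  P^-=[0.5721 0.0617; 0.0617 0.2251]  H_jac=[0.9811 0.0000; 0.0000 -0.2585]  S=[0.7106 -0.0277; -0.0277 0.1450]  K=[0.7914 0.0409; 0.0701 -0.3877]  nu=[1.7237, 3.8360]  x^+=[-4.9572, -4.7695]  P^+=[0.1286 0.0162; 0.0162 0.1983]
step 3: x^-=[-7.1034, -4.7695]  P^-=[0.4133 0.0934; 0.0934 0.3083]  H_jac=[0.6820 0.0000; 0.0000 -0.9984]  S=[0.3522 -0.0756; -0.0756 0.4373]  K=[0.7835 -0.0778; 0.0309 -0.6985]  nu=[1.5213, 1.8229]  x^+=[-6.0533, -5.9958]  P^+=[0.1852 0.0195; 0.0195 0.0913]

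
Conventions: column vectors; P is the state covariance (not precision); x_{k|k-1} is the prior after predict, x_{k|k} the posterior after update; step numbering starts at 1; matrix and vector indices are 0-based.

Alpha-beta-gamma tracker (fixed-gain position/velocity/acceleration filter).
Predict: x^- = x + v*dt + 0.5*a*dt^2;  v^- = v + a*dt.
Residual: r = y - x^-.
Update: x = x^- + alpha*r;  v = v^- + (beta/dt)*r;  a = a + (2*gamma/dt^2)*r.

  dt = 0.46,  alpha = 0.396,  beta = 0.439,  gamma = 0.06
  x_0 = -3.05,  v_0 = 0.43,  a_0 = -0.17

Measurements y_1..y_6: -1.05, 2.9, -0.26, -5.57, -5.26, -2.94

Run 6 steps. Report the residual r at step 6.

resid = 5.7025

step 1: x_pred=-2.8702  r=1.8202  x^+=-2.1494  v^+=2.0889  a^+=0.8622
step 2: x_pred=-1.0973  r=3.9973  x^+=0.4856  v^+=6.3003  a^+=3.1291
step 3: x_pred=3.7149  r=-3.9749  x^+=2.1408  v^+=3.9463  a^+=0.8750
step 4: x_pred=4.0487  r=-9.6187  x^+=0.2397  v^+=-4.8308  a^+=-4.5799
step 5: x_pred=-2.4670  r=-2.7930  x^+=-3.5730  v^+=-9.6030  a^+=-6.1638
step 6: x_pred=-8.6425  r=5.7025  x^+=-6.3843  v^+=-6.9961  a^+=-2.9298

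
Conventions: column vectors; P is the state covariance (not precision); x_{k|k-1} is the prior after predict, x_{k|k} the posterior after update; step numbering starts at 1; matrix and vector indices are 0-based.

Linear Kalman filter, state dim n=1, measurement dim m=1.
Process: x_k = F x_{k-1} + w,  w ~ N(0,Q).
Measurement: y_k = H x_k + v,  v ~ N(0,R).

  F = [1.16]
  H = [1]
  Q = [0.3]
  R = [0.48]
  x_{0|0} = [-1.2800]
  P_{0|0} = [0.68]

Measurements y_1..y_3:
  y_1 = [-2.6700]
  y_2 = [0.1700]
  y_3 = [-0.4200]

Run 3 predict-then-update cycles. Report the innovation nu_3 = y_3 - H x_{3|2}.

innov = [0.6720]

step 1: x^-=[-1.4848]  P^-=[1.2150]  S=[1.6950]  K=[0.7168]  nu=[-1.1852]  x^+=[-2.3344]  P^+=[0.3441]
step 2: x^-=[-2.7079]  P^-=[0.7630]  S=[1.2430]  K=[0.6138]  nu=[2.8779]  x^+=[-0.9413]  P^+=[0.2946]
step 3: x^-=[-1.0920]  P^-=[0.6965]  S=[1.1765]  K=[0.5920]  nu=[0.6720]  x^+=[-0.6942]  P^+=[0.2842]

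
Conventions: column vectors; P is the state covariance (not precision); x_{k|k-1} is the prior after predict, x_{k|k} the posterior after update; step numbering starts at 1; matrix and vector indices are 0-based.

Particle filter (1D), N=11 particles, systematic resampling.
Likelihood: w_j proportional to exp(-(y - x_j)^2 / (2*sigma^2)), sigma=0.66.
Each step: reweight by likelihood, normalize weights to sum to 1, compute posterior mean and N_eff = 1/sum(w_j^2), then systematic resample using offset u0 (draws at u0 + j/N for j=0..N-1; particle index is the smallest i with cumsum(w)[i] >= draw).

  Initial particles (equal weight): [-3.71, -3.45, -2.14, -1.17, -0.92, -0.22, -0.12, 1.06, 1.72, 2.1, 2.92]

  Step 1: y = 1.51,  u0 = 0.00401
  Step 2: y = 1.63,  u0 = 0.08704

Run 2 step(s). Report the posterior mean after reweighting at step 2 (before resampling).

step 1: w=[0.0000, 0.0000, 0.0000, 0.0001, 0.0004, 0.0124, 0.0182, 0.3052, 0.3661, 0.2582, 0.0393]  mean=1.6048  Neff=3.3798  idx=[5, 7, 7, 7, 8, 8, 8, 8, 9, 9, 9]
step 2: w=[0.0023, 0.0822, 0.0822, 0.0822, 0.1183, 0.1183, 0.1183, 0.1183, 0.0926, 0.0926, 0.0926]  mean=1.6583  Neff=9.8056  idx=[2, 3, 4, 4, 5, 6, 7, 8, 8, 9, 10]

post_mean = 1.6583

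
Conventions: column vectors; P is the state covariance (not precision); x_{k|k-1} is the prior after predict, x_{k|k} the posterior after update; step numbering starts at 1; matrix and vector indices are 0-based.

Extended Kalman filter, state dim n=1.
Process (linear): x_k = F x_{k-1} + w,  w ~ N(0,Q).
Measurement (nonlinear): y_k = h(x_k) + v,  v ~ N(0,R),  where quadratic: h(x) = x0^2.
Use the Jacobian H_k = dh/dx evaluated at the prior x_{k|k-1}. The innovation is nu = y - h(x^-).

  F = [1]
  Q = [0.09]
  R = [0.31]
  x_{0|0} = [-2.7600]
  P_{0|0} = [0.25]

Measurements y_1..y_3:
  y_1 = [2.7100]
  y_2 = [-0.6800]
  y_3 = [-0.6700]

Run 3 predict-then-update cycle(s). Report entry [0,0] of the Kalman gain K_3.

step 1: x^-=[-2.7600]  P^-=[0.3400]  H_jac=[-5.5200]  S=[10.6699]  K=[-0.1759]  nu=[-4.9076]  x^+=[-1.8968]  P^+=[0.0099]
step 2: x^-=[-1.8968]  P^-=[0.0999]  H_jac=[-3.7935]  S=[1.7473]  K=[-0.2168]  nu=[-4.2777]  x^+=[-0.9692]  P^+=[0.0177]
step 3: x^-=[-0.9692]  P^-=[0.1077]  H_jac=[-1.9384]  S=[0.7147]  K=[-0.2921]  nu=[-1.6093]  x^+=[-0.4990]  P^+=[0.0467]

K[0,0] = -0.2921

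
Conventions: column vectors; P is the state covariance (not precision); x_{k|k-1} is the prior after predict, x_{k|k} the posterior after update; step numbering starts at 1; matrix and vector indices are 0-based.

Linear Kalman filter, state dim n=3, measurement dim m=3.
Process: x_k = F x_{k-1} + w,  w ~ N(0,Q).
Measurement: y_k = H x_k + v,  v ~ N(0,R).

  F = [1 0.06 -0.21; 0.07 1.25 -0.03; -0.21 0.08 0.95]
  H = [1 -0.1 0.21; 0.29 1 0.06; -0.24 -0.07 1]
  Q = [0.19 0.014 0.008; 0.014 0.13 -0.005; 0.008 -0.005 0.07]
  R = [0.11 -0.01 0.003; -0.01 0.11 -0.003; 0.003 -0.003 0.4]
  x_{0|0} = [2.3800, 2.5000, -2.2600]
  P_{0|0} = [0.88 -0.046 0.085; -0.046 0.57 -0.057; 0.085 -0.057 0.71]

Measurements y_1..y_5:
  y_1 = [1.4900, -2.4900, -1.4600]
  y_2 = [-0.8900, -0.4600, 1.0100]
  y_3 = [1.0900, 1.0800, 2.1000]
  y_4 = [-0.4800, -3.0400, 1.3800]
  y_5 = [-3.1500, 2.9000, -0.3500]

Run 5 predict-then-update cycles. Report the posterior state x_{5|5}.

x_post = [-1.8460, 1.6294, 0.2204]

step 1: x^-=[3.0046, 3.3594, -2.4468]  P^-=[1.0636 0.0764 -0.2366; 0.0764 1.0214 -0.0307; -0.2366 -0.0307 0.7122]  S=[1.1018 0.2446 -0.3202; 0.2446 1.2558 -0.2215; -0.3202 -0.2215 1.2989]  K=[0.8448 0.1029 -0.1570; -0.2227 0.8731 0.0012; 0.0951 0.0466 0.6251]  nu=[-0.6648, -6.5739, 1.9431]  x^+=[1.4613, -2.2300, -1.6021]  P^+=[0.0973 -0.0225 -0.0388; -0.0225 0.1049 -0.0009; -0.0388 -0.0009 0.2408]
step 2: x^-=[1.6640, -2.6371, -2.0073]  P^-=[0.3119 0.0039 -0.1001; 0.0039 0.2908 -0.0009; -0.1001 -0.0009 0.3084]  S=[0.3957 0.0467 -0.1002; 0.0467 0.4268 -0.0561; -0.1002 -0.0561 0.7761]  K=[0.6881 0.1147 -0.1287; -0.1461 0.7003 0.0031; 0.0172 0.0282 0.4327]  nu=[-2.3962, 1.8150, 3.2320]  x^+=[-0.1926, -1.0059, -0.5989]  P^+=[0.0793 -0.0150 -0.0318; -0.0150 0.0828 0.0009; -0.0318 0.0009 0.1655]
step 3: x^-=[-0.1272, -1.2529, -0.6090]  P^-=[0.2884 0.0092 -0.0738; 0.0092 0.2573 0.0000; -0.0738 0.0000 0.2367]  S=[0.3786 0.0509 -0.0852; 0.0509 0.3952 -0.0496; -0.0852 -0.0496 0.6903]  K=[0.6760 0.1221 -0.1159; -0.1339 0.6755 0.0027; 0.0166 0.0264 0.3725]  nu=[1.2198, 2.4063, 2.5908]  x^+=[0.6909, 0.2163, 0.4399]  P^+=[0.0771 -0.0137 -0.0272; -0.0137 0.0796 0.0009; -0.0272 0.0009 0.1425]
step 4: x^-=[0.6115, 0.3055, 0.2901]  P^-=[0.2834 0.0100 -0.0641; 0.0100 0.2524 0.0004; -0.0641 0.0004 0.2140]  S=[0.3764 0.0517 -0.0797; 0.0517 0.3907 -0.0474; -0.0797 -0.0474 0.6626]  K=[0.6741 0.1235 -0.1105; -0.1319 0.6714 0.0025; 0.0195 0.0263 0.3503]  nu=[-1.1219, -3.5402, 1.2581]  x^+=[-0.7212, -1.9204, 0.6159]  P^+=[0.0765 -0.0135 -0.0251; -0.0135 0.0790 0.0009; -0.0251 0.0009 0.1341]
step 5: x^-=[-0.9658, -2.4694, 0.5829]  P^-=[0.2816 0.0101 -0.0603; 0.0101 0.2517 0.0006; -0.0603 0.0006 0.2056]  S=[0.3758 0.0517 -0.0775; 0.0517 0.3899 -0.0465; -0.0775 -0.0465 0.6522]  K=[0.6736 0.1238 -0.1084; -0.1316 0.6708 0.0025; 0.0210 0.0264 0.3417]  nu=[-2.5536, 5.6145, -1.3375]  x^+=[-1.8460, 1.6294, 0.2204]  P^+=[0.0763 -0.0135 -0.0243; -0.0135 0.0789 0.0009; -0.0243 0.0009 0.1309]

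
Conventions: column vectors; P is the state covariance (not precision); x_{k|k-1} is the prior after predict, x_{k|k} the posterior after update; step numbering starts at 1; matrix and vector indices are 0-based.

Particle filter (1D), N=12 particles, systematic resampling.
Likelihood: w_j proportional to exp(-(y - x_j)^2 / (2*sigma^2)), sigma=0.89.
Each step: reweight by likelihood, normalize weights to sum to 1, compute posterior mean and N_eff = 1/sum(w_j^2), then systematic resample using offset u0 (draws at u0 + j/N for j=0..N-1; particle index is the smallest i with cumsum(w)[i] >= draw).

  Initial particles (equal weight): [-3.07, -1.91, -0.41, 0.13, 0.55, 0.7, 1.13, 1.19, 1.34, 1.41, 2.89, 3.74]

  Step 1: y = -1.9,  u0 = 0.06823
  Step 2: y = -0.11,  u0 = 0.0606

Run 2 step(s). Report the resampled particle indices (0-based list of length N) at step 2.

resampled_idx = [4, 6, 8, 9, 9, 9, 10, 10, 10, 11, 11, 11]

step 1: w=[0.2359, 0.5598, 0.1379, 0.0415, 0.0127, 0.0079, 0.0017, 0.0014, 0.0007, 0.0006, 0.0000, 0.0000]  mean=-1.8269  Neff=2.5640  idx=[0, 0, 0, 1, 1, 1, 1, 1, 1, 2, 2, 4]
step 2: w=[0.0012, 0.0012, 0.0012, 0.0376, 0.0376, 0.0376, 0.0376, 0.0376, 0.0376, 0.2749, 0.2749, 0.2210]  mean=-0.5458  Neff=4.7974  idx=[4, 6, 8, 9, 9, 9, 10, 10, 10, 11, 11, 11]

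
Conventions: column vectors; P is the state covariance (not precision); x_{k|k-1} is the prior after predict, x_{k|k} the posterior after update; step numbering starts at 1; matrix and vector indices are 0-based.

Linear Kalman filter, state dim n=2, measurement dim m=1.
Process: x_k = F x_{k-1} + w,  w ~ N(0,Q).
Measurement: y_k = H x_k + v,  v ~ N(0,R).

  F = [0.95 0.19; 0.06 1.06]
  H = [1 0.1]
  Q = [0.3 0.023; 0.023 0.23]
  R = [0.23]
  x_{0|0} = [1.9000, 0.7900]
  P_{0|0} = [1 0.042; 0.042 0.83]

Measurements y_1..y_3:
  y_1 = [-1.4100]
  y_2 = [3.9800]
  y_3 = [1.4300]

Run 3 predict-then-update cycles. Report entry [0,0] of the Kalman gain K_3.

step 1: x^-=[1.9551, 0.9514]  P^-=[1.2476 0.2899; 0.2899 1.1715]  S=[1.5473]  K=[0.8250; 0.2631]  nu=[-3.4602]  x^+=[-0.8998, 0.0410]  P^+=[0.1944 -0.0459; -0.0459 1.0644]
step 2: x^-=[-0.8470, -0.0105]  P^-=[0.4972 0.2017; 0.2017 1.4208]  S=[0.7818]  K=[0.6618; 0.4397]  nu=[4.8280]  x^+=[2.3484, 2.1124]  P^+=[0.1548 -0.0258; -0.0258 1.2697]
step 3: x^-=[2.6323, 2.3801]  P^-=[0.4762 0.2612; 0.2612 1.6539]  S=[0.7750]  K=[0.6482; 0.5505]  nu=[-1.4403]  x^+=[1.6987, 1.5872]  P^+=[0.1506 -0.0153; -0.0153 1.4191]

K[0,0] = 0.6482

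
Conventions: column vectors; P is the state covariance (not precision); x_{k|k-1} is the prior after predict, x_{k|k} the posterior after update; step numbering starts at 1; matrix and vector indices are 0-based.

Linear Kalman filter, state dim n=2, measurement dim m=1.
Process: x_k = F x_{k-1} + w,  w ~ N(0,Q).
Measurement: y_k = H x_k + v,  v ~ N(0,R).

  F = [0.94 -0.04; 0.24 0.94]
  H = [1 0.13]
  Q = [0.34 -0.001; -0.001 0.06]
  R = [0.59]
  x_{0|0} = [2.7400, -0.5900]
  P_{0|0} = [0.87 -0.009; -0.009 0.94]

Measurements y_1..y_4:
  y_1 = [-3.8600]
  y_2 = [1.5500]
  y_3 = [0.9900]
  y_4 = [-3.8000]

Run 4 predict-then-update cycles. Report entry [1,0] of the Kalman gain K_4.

step 1: x^-=[2.5992, 0.1030]  P^-=[1.1109 0.1521; 0.1521 0.9366]  S=[1.7563]  K=[0.6438; 0.1559]  nu=[-6.4726]  x^+=[-1.5678, -0.9062]  P^+=[0.3830 -0.0242; -0.0242 0.8939]
step 2: x^-=[-1.4375, -1.2281]  P^-=[0.6817 0.0306; 0.0306 0.8610]  S=[1.2942]  K=[0.5298; 0.1101]  nu=[3.1471]  x^+=[0.2298, -0.8814]  P^+=[0.3184 -0.0449; -0.0449 0.8453]
step 3: x^-=[0.2513, -0.7734]  P^-=[0.6261 -0.0002; -0.0002 0.8050]  S=[1.2296]  K=[0.5091; 0.0849]  nu=[0.8392]  x^+=[0.6786, -0.7021]  P^+=[0.3073 -0.0534; -0.0534 0.7961]
step 4: x^-=[0.6660, -0.4971]  P^-=[0.6168 -0.0083; -0.0083 0.7571]  S=[1.2175]  K=[0.5058; 0.0741]  nu=[-4.4013]  x^+=[-1.5601, -0.8231]  P^+=[0.3054 -0.0539; -0.0539 0.7504]

K[1,0] = 0.0741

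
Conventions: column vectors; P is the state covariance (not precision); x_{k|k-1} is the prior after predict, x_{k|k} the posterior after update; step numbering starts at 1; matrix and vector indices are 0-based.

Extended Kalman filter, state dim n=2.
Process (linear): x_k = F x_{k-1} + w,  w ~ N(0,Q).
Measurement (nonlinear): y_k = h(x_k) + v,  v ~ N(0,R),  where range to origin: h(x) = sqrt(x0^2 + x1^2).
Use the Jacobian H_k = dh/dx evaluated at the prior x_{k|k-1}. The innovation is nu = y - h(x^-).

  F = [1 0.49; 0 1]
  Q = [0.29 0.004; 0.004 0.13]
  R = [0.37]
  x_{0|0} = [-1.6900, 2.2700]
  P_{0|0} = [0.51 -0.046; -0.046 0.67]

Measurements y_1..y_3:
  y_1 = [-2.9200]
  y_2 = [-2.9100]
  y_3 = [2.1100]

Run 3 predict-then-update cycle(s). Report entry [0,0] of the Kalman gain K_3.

K[0,0] = 0.6574

step 1: x^-=[-0.5777, 2.2700]  P^-=[0.9158 0.2863; 0.2863 0.8000]  H_jac=[-0.2466 0.9691]  S=[1.0402]  K=[0.0496; 0.6775]  nu=[-5.2624]  x^+=[-0.8387, -1.2950]  P^+=[0.9132 0.2513; 0.2513 0.3226]
step 2: x^-=[-1.4733, -1.2950]  P^-=[1.5270 0.4134; 0.4134 0.4526]  H_jac=[-0.7511 -0.6602]  S=[1.8387]  K=[-0.7722; -0.3314]  nu=[-4.8715]  x^+=[2.2885, 0.3194]  P^+=[0.4306 -0.0571; -0.0571 0.2507]
step 3: x^-=[2.4450, 0.3194]  P^-=[0.7248 0.0697; 0.0697 0.3807]  H_jac=[0.9916 0.1295]  S=[1.1070]  K=[0.6574; 0.1070]  nu=[-0.3558]  x^+=[2.2111, 0.2813]  P^+=[0.2464 -0.0081; -0.0081 0.3680]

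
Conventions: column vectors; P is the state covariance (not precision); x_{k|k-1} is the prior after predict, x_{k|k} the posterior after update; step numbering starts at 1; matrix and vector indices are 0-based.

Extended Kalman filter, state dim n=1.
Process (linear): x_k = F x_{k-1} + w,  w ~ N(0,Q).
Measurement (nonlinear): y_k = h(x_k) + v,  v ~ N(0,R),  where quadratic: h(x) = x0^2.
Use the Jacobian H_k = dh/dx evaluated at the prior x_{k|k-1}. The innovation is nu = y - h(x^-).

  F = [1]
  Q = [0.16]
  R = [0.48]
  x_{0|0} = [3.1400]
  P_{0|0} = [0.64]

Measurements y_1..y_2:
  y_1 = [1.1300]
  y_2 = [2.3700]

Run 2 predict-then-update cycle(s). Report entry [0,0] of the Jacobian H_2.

H_jac[0,0] = 3.5415

step 1: x^-=[3.1400]  P^-=[0.8000]  H_jac=[6.2800]  S=[32.0307]  K=[0.1568]  nu=[-8.7296]  x^+=[1.7708]  P^+=[0.0120]
step 2: x^-=[1.7708]  P^-=[0.1720]  H_jac=[3.5415]  S=[2.6372]  K=[0.2310]  nu=[-0.7656]  x^+=[1.5939]  P^+=[0.0313]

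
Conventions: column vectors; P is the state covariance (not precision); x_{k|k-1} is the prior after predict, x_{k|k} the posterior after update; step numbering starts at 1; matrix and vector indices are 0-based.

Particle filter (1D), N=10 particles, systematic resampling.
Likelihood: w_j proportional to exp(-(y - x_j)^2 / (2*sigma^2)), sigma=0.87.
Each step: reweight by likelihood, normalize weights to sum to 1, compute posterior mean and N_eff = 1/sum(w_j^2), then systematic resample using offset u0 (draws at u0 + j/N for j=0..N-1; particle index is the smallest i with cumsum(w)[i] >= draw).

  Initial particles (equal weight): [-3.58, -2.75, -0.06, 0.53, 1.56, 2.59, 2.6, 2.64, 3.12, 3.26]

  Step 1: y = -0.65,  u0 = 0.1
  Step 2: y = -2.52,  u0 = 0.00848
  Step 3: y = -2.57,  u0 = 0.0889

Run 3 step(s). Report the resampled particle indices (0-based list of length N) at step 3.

resampled_idx = [0, 1, 2, 3, 4, 5, 6, 7, 8, 9]

step 1: w=[0.0027, 0.0420, 0.6143, 0.3082, 0.0307, 0.0008, 0.0007, 0.0006, 0.0001, 0.0000]  mean=0.0551  Neff=2.1050  idx=[2, 2, 2, 2, 2, 2, 3, 3, 3, 9]
step 2: w=[0.1575, 0.1575, 0.1575, 0.1575, 0.1575, 0.1575, 0.0184, 0.0184, 0.0184, 0.0000]  mean=-0.0275  Neff=6.6756  idx=[0, 0, 1, 1, 2, 3, 3, 4, 5, 5]
step 3: w=[0.1000, 0.1000, 0.1000, 0.1000, 0.1000, 0.1000, 0.1000, 0.1000, 0.1000, 0.1000]  mean=-0.0600  Neff=10.0000  idx=[0, 1, 2, 3, 4, 5, 6, 7, 8, 9]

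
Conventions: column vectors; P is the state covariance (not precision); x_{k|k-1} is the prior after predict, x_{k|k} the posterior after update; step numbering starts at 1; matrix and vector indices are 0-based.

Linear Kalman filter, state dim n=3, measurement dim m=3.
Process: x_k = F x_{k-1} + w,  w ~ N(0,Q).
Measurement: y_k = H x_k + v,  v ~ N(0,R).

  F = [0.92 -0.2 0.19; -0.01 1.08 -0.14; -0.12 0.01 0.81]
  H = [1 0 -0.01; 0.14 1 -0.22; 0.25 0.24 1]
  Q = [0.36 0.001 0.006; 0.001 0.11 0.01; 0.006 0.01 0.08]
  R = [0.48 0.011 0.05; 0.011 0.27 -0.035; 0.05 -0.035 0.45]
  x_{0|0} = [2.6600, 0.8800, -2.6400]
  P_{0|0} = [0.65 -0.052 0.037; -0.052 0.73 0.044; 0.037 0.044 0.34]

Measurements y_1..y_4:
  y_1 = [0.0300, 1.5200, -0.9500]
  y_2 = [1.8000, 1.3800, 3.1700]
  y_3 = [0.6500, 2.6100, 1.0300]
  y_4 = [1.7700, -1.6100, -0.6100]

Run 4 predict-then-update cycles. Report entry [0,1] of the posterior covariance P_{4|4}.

P_post[0,1] = -0.0339

step 1: x^-=[1.7696, 1.2934, -2.4488]  P^-=[0.9804 -0.2181 0.0031; -0.2181 0.9561 0.0256; 0.0031 0.0256 0.3062]  S=[1.4603 -0.0701 0.2427; -0.0701 1.1876 0.1241; 0.2427 0.1241 0.8602]  K=[0.6620 -0.0343 0.0458; -0.1410 0.7491 0.1649; -0.0695 -0.0802 0.3951]  nu=[-1.7641, -0.5599, 0.7460]  x^+=[0.6551, 1.2457, -1.9865]  P^+=[0.3196 -0.0511 -0.0127; -0.0511 0.2032 0.0049; -0.0127 0.0049 0.1791]
step 2: x^-=[-0.0239, 1.6169, -1.6752]  P^-=[0.6591 -0.0987 -0.0138; -0.0987 0.3501 0.0031; -0.0138 0.0031 0.2048]  S=[1.1394 0.0081 0.1753; 0.0081 0.6148 0.0008; 0.1753 0.0008 0.6989]  K=[0.5727 -0.0131 0.0385; -0.1083 0.5472 0.1159; -0.0602 -0.0710 0.3044]  nu=[1.8071, -0.6021, 4.4631]  x^+=[1.1909, 1.6089, -0.3829]  P^+=[0.2766 -0.0402 -0.0131; -0.0402 0.1485 0.0020; -0.0131 0.0020 0.1392]
step 3: x^-=[0.7011, 1.7793, -0.4369]  P^-=[0.6151 -0.0752 -0.0145; -0.0752 0.2862 0.0030; -0.0145 0.0030 0.1780]  S=[1.0954 0.0255 0.1695; 0.0255 0.5555 -0.0037; 0.1695 -0.0037 0.6681]  K=[0.5554 0.0002 0.0406; -0.0968 0.5004 0.1064; -0.0561 -0.0644 0.2760]  nu=[-0.0555, 0.6364, 0.8646]  x^+=[0.7055, 2.1952, -0.2362]  P^+=[0.2685 -0.0356 -0.0126; -0.0356 0.1357 0.0019; -0.0126 0.0019 0.1263]
step 4: x^-=[0.1652, 2.3968, -0.2540]  P^-=[0.6058 -0.0675 -0.0150; -0.0675 0.2710 0.0036; -0.0150 0.0036 0.1693]  S=[1.0861 0.0320 0.1686; 0.0320 0.5415 -0.0030; 0.1686 -0.0030 0.6589]  K=[0.5513 0.0057 0.0415; -0.0928 0.4876 0.1045; -0.0549 -0.0613 0.2664]  nu=[1.6023, -4.0858, -0.9725]  x^+=[0.9847, 0.1545, -0.3507]  P^+=[0.2666 -0.0339 -0.0125; -0.0339 0.1322 0.0021; -0.0125 0.0021 0.1219]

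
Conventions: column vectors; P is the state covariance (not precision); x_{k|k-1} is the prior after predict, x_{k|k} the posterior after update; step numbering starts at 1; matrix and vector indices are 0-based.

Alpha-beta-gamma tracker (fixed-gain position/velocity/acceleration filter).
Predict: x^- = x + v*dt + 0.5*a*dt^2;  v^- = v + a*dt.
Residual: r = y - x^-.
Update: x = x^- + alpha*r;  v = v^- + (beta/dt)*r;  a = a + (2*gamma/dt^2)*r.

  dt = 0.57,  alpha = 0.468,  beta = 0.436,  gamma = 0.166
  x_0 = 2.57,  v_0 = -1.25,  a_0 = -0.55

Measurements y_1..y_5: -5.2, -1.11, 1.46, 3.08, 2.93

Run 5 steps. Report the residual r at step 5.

step 1: x_pred=1.7682  r=-6.9682  x^+=-1.4929  v^+=-6.8935  a^+=-7.6704
step 2: x_pred=-6.6683  r=5.5583  x^+=-4.0670  v^+=-7.0140  a^+=-1.9906
step 3: x_pred=-8.3884  r=9.8484  x^+=-3.7794  v^+=-0.6155  a^+=8.0730
step 4: x_pred=-2.8188  r=5.8988  x^+=-0.0581  v^+=8.4981  a^+=14.1006
step 5: x_pred=7.0764  r=-4.1464  x^+=5.1359  v^+=13.3638  a^+=9.8636

resid = -4.1464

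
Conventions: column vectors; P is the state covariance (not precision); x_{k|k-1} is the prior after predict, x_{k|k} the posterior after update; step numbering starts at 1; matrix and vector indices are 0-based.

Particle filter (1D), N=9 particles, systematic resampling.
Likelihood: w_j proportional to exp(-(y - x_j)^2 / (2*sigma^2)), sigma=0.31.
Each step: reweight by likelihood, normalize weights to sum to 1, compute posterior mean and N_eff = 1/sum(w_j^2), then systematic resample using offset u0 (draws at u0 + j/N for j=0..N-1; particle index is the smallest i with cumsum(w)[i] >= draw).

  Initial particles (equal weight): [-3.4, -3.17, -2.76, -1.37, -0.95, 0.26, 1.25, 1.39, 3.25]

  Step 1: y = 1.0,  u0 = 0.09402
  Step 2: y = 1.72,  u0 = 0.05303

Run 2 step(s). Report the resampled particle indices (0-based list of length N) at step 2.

resampled_idx = [0, 1, 3, 4, 5, 6, 7, 7, 8]

step 1: w=[0.0000, 0.0000, 0.0000, 0.0000, 0.0000, 0.0469, 0.5856, 0.3674, 0.0000]  mean=1.2550  Neff=2.0826  idx=[6, 6, 6, 6, 6, 7, 7, 7, 7]
step 2: w=[0.0822, 0.0822, 0.0822, 0.0822, 0.0822, 0.1472, 0.1472, 0.1472, 0.1472]  mean=1.3325  Neff=8.2983  idx=[0, 1, 3, 4, 5, 6, 7, 7, 8]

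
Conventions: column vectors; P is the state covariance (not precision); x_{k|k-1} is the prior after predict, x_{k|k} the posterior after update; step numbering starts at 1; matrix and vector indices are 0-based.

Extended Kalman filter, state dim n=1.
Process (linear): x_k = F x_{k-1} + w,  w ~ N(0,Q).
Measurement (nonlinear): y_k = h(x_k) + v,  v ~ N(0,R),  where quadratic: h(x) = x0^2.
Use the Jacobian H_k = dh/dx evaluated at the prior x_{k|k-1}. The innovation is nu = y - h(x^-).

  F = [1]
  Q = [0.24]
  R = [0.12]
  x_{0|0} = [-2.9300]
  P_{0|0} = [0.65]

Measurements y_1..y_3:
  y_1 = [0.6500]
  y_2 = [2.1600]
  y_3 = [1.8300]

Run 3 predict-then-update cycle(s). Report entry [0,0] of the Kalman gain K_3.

K[0,0] = -0.3206

step 1: x^-=[-2.9300]  P^-=[0.8900]  H_jac=[-5.8600]  S=[30.6822]  K=[-0.1700]  nu=[-7.9349]  x^+=[-1.5812]  P^+=[0.0035]
step 2: x^-=[-1.5812]  P^-=[0.2435]  H_jac=[-3.1624]  S=[2.5551]  K=[-0.3014]  nu=[-0.3402]  x^+=[-1.4787]  P^+=[0.0114]
step 3: x^-=[-1.4787]  P^-=[0.2514]  H_jac=[-2.9574]  S=[2.3190]  K=[-0.3206]  nu=[-0.3565]  x^+=[-1.3644]  P^+=[0.0130]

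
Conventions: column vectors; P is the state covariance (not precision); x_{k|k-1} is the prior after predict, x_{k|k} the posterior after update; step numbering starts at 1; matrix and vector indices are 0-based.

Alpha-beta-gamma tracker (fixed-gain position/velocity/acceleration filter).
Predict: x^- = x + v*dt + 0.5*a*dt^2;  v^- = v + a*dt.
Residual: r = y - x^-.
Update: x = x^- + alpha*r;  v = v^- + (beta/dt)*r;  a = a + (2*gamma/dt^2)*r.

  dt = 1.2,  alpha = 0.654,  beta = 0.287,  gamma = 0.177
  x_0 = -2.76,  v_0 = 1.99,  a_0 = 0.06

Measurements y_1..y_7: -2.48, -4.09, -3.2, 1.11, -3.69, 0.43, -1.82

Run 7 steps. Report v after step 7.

step 1: x_pred=-0.3288  r=-2.1512  x^+=-1.7357  v^+=1.5475  a^+=-0.4688
step 2: x_pred=-0.2162  r=-3.8738  x^+=-2.7497  v^+=0.0584  a^+=-1.4211
step 3: x_pred=-3.7028  r=0.5028  x^+=-3.3740  v^+=-1.5267  a^+=-1.2975
step 4: x_pred=-6.1402  r=7.2502  x^+=-1.3986  v^+=-1.3497  a^+=0.4848
step 5: x_pred=-2.6692  r=-1.0208  x^+=-3.3368  v^+=-1.0121  a^+=0.2339
step 6: x_pred=-4.3829  r=4.8129  x^+=-1.2353  v^+=0.4196  a^+=1.4170
step 7: x_pred=0.2885  r=-2.1085  x^+=-1.0904  v^+=1.6158  a^+=0.8987

v_post = 1.6158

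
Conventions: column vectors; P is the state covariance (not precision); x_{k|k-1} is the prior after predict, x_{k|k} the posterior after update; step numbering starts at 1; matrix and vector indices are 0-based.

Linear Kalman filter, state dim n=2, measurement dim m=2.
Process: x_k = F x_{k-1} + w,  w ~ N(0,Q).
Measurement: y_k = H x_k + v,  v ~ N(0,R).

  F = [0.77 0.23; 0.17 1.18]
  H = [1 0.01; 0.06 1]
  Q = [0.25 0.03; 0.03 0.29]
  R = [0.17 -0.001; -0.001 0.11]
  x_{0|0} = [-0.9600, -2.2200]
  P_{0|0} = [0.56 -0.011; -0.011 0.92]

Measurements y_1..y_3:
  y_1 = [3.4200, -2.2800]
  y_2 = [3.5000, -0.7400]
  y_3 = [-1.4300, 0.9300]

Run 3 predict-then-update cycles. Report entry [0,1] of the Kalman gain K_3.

step 1: x^-=[-1.2498, -2.7828]  P^-=[0.6268 0.3426; 0.3426 1.5828]  S=[0.8038 0.3952; 0.3952 1.7361]  K=[0.7616 0.0456; -0.0092 0.9256]  nu=[4.6976, 0.5778]  x^+=[2.3544, -2.2913]  P^+=[0.1295 -0.0035; -0.0035 0.1020]
step 2: x^-=[1.2859, -2.3035]  P^-=[0.3309 0.0713; 0.0713 0.4344]  S=[0.5024 0.0946; 0.0946 0.5542]  K=[0.6500 0.0536; 0.0017 0.7913]  nu=[2.2372, 1.4863]  x^+=[2.8197, -1.1236]  P^+=[0.1105 -0.0014; -0.0014 0.0871]
step 3: x^-=[1.9128, -0.8465]  P^-=[0.3196 0.0668; 0.0668 0.4140]  S=[0.4910 0.0892; 0.0892 0.5331]  K=[0.6425 0.0538; 0.0022 0.7836]  nu=[-3.3343, 1.6617]  x^+=[-0.1402, 0.4484]  P^+=[0.1092 -0.0013; -0.0013 0.0863]

K[0,1] = 0.0538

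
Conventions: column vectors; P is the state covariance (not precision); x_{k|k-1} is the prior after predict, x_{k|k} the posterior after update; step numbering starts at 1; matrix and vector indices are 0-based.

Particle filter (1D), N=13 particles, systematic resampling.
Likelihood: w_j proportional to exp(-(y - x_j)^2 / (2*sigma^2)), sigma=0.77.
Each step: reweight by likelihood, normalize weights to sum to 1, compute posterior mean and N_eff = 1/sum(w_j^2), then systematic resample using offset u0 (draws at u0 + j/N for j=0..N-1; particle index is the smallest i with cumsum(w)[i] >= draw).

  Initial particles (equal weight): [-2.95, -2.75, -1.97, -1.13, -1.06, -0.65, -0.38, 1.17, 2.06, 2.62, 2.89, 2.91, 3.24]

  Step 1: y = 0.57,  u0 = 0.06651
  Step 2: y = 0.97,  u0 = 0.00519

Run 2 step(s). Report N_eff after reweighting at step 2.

N_eff = 7.5809

step 1: w=[0.0000, 0.0000, 0.0023, 0.0461, 0.0562, 0.1505, 0.2466, 0.3897, 0.0812, 0.0153, 0.0056, 0.0052, 0.0013]  mean=0.3909  Neff=4.0407  idx=[4, 5, 5, 6, 6, 6, 7, 7, 7, 7, 7, 8, 10]
step 2: w=[0.0050, 0.0178, 0.0178, 0.0350, 0.0350, 0.0350, 0.1574, 0.1574, 0.1574, 0.1574, 0.1574, 0.0598, 0.0073]  mean=0.9968  Neff=7.5809  idx=[1, 4, 6, 6, 7, 7, 8, 8, 9, 9, 9, 10, 10]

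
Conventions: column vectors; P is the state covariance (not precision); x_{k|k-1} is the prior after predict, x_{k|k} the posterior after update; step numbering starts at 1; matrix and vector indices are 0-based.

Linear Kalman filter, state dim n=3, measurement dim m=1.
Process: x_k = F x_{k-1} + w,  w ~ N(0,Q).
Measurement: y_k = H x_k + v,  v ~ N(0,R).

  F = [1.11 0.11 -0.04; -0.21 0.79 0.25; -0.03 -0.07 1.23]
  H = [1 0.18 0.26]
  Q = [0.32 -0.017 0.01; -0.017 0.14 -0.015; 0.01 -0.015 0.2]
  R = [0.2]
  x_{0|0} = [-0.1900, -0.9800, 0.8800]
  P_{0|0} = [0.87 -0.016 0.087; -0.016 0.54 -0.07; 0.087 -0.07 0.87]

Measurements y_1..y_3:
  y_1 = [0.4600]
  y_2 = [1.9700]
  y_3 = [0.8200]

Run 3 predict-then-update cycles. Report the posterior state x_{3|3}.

step 1: x^-=[-0.3539, -0.5143, 1.1567]  P^-=[1.3888 -0.1701 0.0446; -0.1701 0.5383 0.1384; 0.0446 0.1384 1.5252]  S=[1.6843]  K=[0.8133; -0.0221; 0.2767]  nu=[0.6057]  x^+=[0.1387, -0.5277, 1.3243]  P^+=[0.2748 -0.1398 -0.3344; -0.1398 0.5375 0.1487; -0.3344 0.1487 1.3963]
step 2: x^-=[0.0430, -0.1149, 1.6617]  P^-=[0.6615 -0.2639 -0.4972; -0.2639 0.7150 0.6184; -0.4972 0.6184 2.3138]  S=[0.7455]  K=[0.6503; 0.0343; 0.2894]  nu=[1.5157]  x^+=[1.0286, -0.0629, 2.1003]  P^+=[0.3463 -0.2805 -0.6374; -0.2805 0.7142 0.6110; -0.6374 0.6110 2.2513]
step 3: x^-=[1.0508, 0.2594, 2.5569]  P^-=[0.7416 -0.4824 -0.8818; -0.4824 1.1430 1.3949; -0.8818 1.3949 3.5505]  S=[0.7170]  K=[0.5935; 0.1199; 0.4079]  nu=[-0.9423]  x^+=[0.4916, 0.1464, 2.1726]  P^+=[0.4891 -0.5335 -1.0553; -0.5335 1.1327 1.3599; -1.0553 1.3599 3.4313]

x_post = [0.4916, 0.1464, 2.1726]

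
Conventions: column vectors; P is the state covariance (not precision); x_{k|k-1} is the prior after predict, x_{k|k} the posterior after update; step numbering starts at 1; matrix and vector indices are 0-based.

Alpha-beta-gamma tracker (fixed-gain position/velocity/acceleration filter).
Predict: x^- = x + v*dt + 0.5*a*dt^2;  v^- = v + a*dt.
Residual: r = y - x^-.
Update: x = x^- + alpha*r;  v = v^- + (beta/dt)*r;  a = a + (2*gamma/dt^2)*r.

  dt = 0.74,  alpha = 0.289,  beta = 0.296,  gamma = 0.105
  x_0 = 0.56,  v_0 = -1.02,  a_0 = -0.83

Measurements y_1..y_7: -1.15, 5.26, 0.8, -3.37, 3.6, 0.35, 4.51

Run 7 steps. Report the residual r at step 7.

step 1: x_pred=-0.4221  r=-0.7279  x^+=-0.6324  v^+=-1.9254  a^+=-1.1092
step 2: x_pred=-2.3609  r=7.6209  x^+=-0.1585  v^+=0.3022  a^+=1.8134
step 3: x_pred=0.5617  r=0.2383  x^+=0.6306  v^+=1.7394  a^+=1.9048
step 4: x_pred=2.4393  r=-5.8093  x^+=0.7604  v^+=0.8253  a^+=-0.3230
step 5: x_pred=1.2826  r=2.3174  x^+=1.9524  v^+=1.5132  a^+=0.5657
step 6: x_pred=3.2270  r=-2.8770  x^+=2.3955  v^+=0.7810  a^+=-0.5376
step 7: x_pred=2.8263  r=1.6837  x^+=3.3129  v^+=1.0566  a^+=0.1081

resid = 1.6837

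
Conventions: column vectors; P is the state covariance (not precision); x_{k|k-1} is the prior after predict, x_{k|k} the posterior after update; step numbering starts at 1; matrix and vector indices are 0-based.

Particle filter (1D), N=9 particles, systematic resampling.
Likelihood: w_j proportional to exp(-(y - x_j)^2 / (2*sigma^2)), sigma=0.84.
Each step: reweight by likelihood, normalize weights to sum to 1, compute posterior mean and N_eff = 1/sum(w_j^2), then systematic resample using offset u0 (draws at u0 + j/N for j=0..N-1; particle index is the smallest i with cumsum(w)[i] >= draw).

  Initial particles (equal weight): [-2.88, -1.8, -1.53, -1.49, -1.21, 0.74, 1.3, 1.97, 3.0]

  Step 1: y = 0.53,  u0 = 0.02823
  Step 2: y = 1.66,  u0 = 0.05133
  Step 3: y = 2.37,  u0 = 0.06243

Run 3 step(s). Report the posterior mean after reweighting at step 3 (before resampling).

post_mean = 1.3959

step 1: w=[0.0001, 0.0101, 0.0234, 0.0263, 0.0554, 0.4587, 0.3109, 0.1089, 0.0063]  mean=0.8164  Neff=3.0926  idx=[2, 5, 5, 5, 5, 6, 6, 6, 7]
step 2: w=[0.0001, 0.0936, 0.0936, 0.0936, 0.0936, 0.1555, 0.1555, 0.1555, 0.1592]  mean=1.1967  Neff=7.5256  idx=[1, 2, 3, 5, 5, 6, 7, 7, 8]
step 3: w=[0.0426, 0.0426, 0.0426, 0.1244, 0.1244, 0.1244, 0.1244, 0.1244, 0.2500]  mean=1.3959  Neff=6.8789  idx=[1, 3, 4, 5, 6, 6, 7, 8, 8]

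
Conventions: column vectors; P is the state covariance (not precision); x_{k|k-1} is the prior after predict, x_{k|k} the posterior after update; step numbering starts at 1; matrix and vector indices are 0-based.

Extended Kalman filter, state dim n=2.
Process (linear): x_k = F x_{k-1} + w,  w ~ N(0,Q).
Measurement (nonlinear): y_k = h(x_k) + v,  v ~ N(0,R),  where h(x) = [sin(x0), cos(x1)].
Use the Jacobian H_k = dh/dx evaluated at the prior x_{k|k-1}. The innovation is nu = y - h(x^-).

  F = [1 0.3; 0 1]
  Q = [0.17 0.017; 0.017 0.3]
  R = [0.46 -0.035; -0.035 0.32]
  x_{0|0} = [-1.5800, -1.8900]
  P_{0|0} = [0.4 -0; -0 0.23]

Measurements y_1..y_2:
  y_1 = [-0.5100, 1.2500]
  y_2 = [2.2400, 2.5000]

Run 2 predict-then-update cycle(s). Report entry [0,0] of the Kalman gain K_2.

K[0,0] = -0.5814

step 1: x^-=[-2.1470, -1.8900]  P^-=[0.5907 0.0860; 0.0860 0.5300]  H_jac=[-0.5448 0.0000; 0.0000 0.9495]  S=[0.6354 -0.0795; -0.0795 0.7978]  K=[-0.5000 0.0525; 0.0052 0.6313]  nu=[0.3285, 1.5638]  x^+=[-2.2291, -0.9011]  P^+=[0.4255 0.0361; 0.0361 0.2126]
step 2: x^-=[-2.4994, -0.9011]  P^-=[0.6363 0.1169; 0.1169 0.5126]  H_jac=[-0.8008 0.0000; 0.0000 0.7840]  S=[0.8681 -0.1084; -0.1084 0.6350]  K=[-0.5814 0.0451; -0.0295 0.6278]  nu=[2.8389, 1.8792]  x^+=[-4.0652, 0.1950]  P^+=[0.3359 0.0444; 0.0444 0.2575]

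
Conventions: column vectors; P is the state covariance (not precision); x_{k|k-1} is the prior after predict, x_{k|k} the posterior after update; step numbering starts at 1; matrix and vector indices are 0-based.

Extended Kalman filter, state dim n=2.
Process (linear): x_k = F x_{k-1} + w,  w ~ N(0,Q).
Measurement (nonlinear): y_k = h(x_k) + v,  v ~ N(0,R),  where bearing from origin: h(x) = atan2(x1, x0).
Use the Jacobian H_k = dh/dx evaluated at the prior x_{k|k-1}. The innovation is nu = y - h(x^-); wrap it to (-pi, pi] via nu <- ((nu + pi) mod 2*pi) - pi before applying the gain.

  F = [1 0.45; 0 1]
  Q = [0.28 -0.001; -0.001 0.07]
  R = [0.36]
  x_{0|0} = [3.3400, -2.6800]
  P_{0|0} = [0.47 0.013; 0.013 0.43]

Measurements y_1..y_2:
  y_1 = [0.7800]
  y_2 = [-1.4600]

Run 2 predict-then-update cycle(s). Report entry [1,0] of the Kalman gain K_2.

K[1,0] = 0.4097

step 1: x^-=[2.1340, -2.6800]  P^-=[0.8488 0.2055; 0.2055 0.5000]  H_jac=[0.2284 0.1818]  S=[0.4379]  K=[0.5280; 0.3148]  nu=[1.6783]  x^+=[3.0201, -2.1516]  P^+=[0.7267 0.1327; 0.1327 0.4566]
step 2: x^-=[2.0519, -2.1516]  P^-=[1.2186 0.3372; 0.3372 0.5266]  H_jac=[0.2434 0.2321]  S=[0.4987]  K=[0.7518; 0.4097]  nu=[-0.6509]  x^+=[1.5626, -2.4183]  P^+=[0.9368 0.1836; 0.1836 0.4429]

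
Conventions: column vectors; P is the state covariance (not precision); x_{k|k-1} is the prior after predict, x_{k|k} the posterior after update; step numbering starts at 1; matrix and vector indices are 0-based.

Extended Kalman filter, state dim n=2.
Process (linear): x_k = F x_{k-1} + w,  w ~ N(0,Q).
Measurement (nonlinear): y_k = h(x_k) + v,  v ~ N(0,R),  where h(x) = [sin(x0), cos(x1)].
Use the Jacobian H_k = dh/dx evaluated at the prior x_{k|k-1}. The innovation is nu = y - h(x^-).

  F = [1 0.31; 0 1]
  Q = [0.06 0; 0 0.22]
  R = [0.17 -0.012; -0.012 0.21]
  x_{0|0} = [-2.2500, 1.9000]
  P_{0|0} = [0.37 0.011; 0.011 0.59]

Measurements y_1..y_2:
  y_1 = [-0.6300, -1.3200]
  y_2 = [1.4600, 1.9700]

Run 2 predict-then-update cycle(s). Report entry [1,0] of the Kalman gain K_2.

K[1,0] = 0.0962

step 1: x^-=[-1.6610, 1.9000]  P^-=[0.4935 0.1939; 0.1939 0.8100]  H_jac=[-0.0901 0.0000; 0.0000 -0.9463]  S=[0.1740 0.0045; 0.0045 0.9353]  K=[-0.2504 -0.1950; -0.0791 -0.8191]  nu=[0.3659, -0.9967]  x^+=[-1.5583, 2.6875]  P^+=[0.4466 0.0401; 0.0401 0.1808]
step 2: x^-=[-0.7252, 2.6875]  P^-=[0.5488 0.0961; 0.0961 0.4008]  H_jac=[0.7484 0.0000; 0.0000 -0.4387]  S=[0.4774 -0.0436; -0.0436 0.2871]  K=[0.8589 -0.0166; 0.0962 -0.5977]  nu=[2.1233, 2.8687]  x^+=[1.0509, 1.1770]  P^+=[0.1954 0.0314; 0.0314 0.2888]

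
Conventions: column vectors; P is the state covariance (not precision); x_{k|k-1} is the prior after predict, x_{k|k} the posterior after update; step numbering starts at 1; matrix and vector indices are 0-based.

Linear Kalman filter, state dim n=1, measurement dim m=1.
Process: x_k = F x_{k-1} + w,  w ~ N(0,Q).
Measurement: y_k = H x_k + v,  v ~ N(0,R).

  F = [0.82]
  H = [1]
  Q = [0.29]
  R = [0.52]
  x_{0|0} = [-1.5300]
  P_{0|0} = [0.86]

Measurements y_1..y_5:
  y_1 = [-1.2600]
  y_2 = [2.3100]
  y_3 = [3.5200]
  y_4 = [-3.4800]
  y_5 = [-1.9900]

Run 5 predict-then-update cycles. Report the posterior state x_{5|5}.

step 1: x^-=[-1.2546]  P^-=[0.8683]  S=[1.3883]  K=[0.6254]  nu=[-0.0054]  x^+=[-1.2580]  P^+=[0.3252]
step 2: x^-=[-1.0315]  P^-=[0.5087]  S=[1.0287]  K=[0.4945]  nu=[3.3415]  x^+=[0.6208]  P^+=[0.2571]
step 3: x^-=[0.5091]  P^-=[0.4629]  S=[0.9829]  K=[0.4710]  nu=[3.0109]  x^+=[1.9271]  P^+=[0.2449]
step 4: x^-=[1.5802]  P^-=[0.4547]  S=[0.9747]  K=[0.4665]  nu=[-5.0602]  x^+=[-0.7803]  P^+=[0.2426]
step 5: x^-=[-0.6398]  P^-=[0.4531]  S=[0.9731]  K=[0.4656]  nu=[-1.3502]  x^+=[-1.2685]  P^+=[0.2421]

x_post = [-1.2685]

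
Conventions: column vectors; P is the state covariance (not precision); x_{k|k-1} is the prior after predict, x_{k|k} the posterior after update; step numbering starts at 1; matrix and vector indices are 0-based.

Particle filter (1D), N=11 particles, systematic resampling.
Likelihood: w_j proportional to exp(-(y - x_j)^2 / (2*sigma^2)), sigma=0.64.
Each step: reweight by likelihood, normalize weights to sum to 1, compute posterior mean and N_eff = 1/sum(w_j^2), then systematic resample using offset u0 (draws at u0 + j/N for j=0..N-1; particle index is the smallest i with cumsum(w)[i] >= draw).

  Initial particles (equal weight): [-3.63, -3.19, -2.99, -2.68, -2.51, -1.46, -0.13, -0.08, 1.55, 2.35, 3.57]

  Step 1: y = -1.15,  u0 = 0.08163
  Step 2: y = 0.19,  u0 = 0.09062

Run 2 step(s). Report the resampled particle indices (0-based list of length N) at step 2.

step 1: w=[0.0003, 0.0039, 0.0100, 0.0358, 0.0653, 0.5550, 0.1753, 0.1543, 0.0001, 0.0000, 0.0000]  mean=-1.1488  Neff=2.7156  idx=[4, 5, 5, 5, 5, 5, 5, 6, 6, 7, 7]
step 2: w=[0.0000, 0.0095, 0.0095, 0.0095, 0.0095, 0.0095, 0.0095, 0.2316, 0.2316, 0.2401, 0.2401]  mean=-0.1815  Neff=4.4837  idx=[7, 7, 7, 8, 8, 9, 9, 9, 10, 10, 10]

resampled_idx = [7, 7, 7, 8, 8, 9, 9, 9, 10, 10, 10]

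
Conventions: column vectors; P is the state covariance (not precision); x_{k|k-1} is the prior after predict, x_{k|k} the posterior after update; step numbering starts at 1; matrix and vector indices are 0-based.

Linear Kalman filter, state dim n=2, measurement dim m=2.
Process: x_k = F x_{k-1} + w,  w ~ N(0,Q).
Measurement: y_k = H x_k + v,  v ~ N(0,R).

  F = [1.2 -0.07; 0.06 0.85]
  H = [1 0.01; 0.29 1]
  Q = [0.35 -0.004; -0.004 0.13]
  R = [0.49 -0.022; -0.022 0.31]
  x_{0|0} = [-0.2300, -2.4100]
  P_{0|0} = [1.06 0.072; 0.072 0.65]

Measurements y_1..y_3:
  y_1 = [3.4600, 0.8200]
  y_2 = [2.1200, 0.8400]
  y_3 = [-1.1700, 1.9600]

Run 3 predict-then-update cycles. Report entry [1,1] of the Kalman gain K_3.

K[1,1] = 0.4065

step 1: x^-=[-0.1073, -2.0623]  P^-=[1.8675 0.1068; 0.1068 0.6108]  S=[2.3597 0.6328; 0.6328 1.1398]  K=[0.7512 0.1518; -0.1212 0.6303]  nu=[3.5879, 2.9134]  x^+=[3.0301, -0.6607]  P^+=[0.3655 -0.0754; -0.0754 0.2199]
step 2: x^-=[3.6824, -0.3798]  P^-=[0.8900 -0.0674; -0.0674 0.2825]  S=[1.3787 0.1713; 0.1713 0.6283]  K=[0.6287 0.1321; -0.1023 0.4465]  nu=[-1.5586, 0.1519]  x^+=[2.7226, -0.1525]  P^+=[0.3057 -0.0615; -0.0615 0.1585]
step 3: x^-=[3.2778, 0.0338]  P^-=[0.8014 -0.0539; -0.0539 0.2393]  S=[1.2903 0.1587; 0.1587 0.5855]  K=[0.6033 0.1413; -0.0899 0.4065]  nu=[-4.4482, 0.9757]  x^+=[0.7322, 0.8304]  P^+=[0.2930 -0.0545; -0.0545 0.1438]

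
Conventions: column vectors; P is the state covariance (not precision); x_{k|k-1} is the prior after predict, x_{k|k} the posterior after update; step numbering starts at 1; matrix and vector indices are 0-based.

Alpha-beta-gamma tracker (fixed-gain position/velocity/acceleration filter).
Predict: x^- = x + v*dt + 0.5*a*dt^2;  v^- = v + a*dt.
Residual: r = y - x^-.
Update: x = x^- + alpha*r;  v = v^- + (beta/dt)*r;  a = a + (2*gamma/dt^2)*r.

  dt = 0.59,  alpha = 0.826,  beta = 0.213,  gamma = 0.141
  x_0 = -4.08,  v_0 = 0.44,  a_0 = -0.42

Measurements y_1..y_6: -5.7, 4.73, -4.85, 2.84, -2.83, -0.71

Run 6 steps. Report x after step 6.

step 1: x_pred=-3.8935  r=-1.8065  x^+=-5.3857  v^+=-0.4600  a^+=-1.8835
step 2: x_pred=-5.9849  r=10.7149  x^+=2.8656  v^+=2.2970  a^+=6.7968
step 3: x_pred=5.4038  r=-10.2538  x^+=-3.0658  v^+=2.6053  a^+=-1.5100
step 4: x_pred=-1.7915  r=4.6315  x^+=2.0341  v^+=3.3865  a^+=2.2421
step 5: x_pred=4.4224  r=-7.2524  x^+=-1.5681  v^+=2.0911  a^+=-3.6332
step 6: x_pred=-0.9667  r=0.2567  x^+=-0.7547  v^+=0.0402  a^+=-3.4252

x_post = -0.7547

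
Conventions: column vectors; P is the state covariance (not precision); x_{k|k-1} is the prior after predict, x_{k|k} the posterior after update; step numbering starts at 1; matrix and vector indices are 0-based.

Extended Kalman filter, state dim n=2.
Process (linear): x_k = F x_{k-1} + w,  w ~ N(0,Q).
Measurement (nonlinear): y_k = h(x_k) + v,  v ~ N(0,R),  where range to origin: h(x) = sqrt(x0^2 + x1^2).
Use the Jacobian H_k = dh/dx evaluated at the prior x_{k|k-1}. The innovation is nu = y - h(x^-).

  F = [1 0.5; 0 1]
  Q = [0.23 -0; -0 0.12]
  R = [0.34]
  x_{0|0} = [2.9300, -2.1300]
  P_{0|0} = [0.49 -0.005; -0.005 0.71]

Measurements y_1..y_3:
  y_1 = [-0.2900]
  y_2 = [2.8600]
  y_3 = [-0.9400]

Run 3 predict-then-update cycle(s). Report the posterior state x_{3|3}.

step 1: x^-=[1.8650, -2.1300]  P^-=[0.8925 0.3500; 0.3500 0.8300]  H_jac=[0.6588 -0.7524]  S=[0.8502]  K=[0.3818; -0.4633]  nu=[-3.1211]  x^+=[0.6733, -0.6840]  P^+=[0.7686 0.5004; 0.5004 0.6475]
step 2: x^-=[0.3313, -0.6840]  P^-=[1.6608 0.8241; 0.8241 0.7675]  H_jac=[0.4359 -0.9000]  S=[0.6306]  K=[-0.0280; -0.5256]  nu=[2.1000]  x^+=[0.2725, -1.7878]  P^+=[1.6603 0.8149; 0.8149 0.5933]
step 3: x^-=[-0.6214, -1.7878]  P^-=[2.8535 1.1115; 1.1115 0.7133]  H_jac=[-0.3283 -0.9446]  S=[1.9734]  K=[-1.0068; -0.5263]  nu=[-2.8327]  x^+=[2.2304, -0.2968]  P^+=[0.8533 0.0658; 0.0658 0.1666]

x_post = [2.2304, -0.2968]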